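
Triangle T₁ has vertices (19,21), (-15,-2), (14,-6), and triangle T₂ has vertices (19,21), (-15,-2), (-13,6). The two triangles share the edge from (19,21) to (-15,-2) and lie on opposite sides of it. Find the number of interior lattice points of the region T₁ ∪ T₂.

The union is the simple quadrilateral with vertices (19,21), (14,-6), (-15,-2), (-13,6) in order.
The shoelace formula gives twice the area as |[19·(-6) − 14·21] + [14·(-2) − (-15)·(-6)] + [(-15)·6 − (-13)·(-2)] + [(-13)·21 − 19·6]| = 1029, so the area is 1029/2.
Summing gcd(|Δx|,|Δy|) over the edges gives the boundary count: gcd(5,27) + gcd(29,4) + gcd(2,8) + gcd(32,15) = 1+1+2+1 = 5.
By Pick's theorem I = A − B/2 + 1 = 1029/2 − 5/2 + 1 = 513.

513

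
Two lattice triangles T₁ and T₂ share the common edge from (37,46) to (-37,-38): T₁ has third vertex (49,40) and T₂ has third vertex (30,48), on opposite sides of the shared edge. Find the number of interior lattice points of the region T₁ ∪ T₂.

The union is the simple quadrilateral with vertices (37,46), (49,40), (-37,-38), (30,48) in order.
By the shoelace formula, twice the signed area is |[37·40 − 49·46] + [49·(-38) − (-37)·40] + [(-37)·48 − 30·(-38)] + [30·46 − 37·48]| = 2188, so the area is 1094.
The number of boundary lattice points is Σ gcd(|Δx|,|Δy|) = gcd(12,6) + gcd(86,78) + gcd(67,86) + gcd(7,2) = 6+2+1+1 = 10.
By Pick's theorem I = A − B/2 + 1 = 1094 − 10/2 + 1 = 1090.

1090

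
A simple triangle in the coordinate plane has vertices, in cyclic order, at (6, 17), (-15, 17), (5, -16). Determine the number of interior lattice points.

336

Using the shoelace formula, 2A = |(6·17 − (-15)·17) + ((-15)·(-16) − 5·17) + (5·17 − 6·(-16))| = 693, so the area is 346.5.
Summing gcd(|Δx|,|Δy|) over the edges gives the boundary count: gcd(21,0) + gcd(20,33) + gcd(1,33) = 21+1+1 = 23.
By Pick's theorem A = I + B/2 − 1, so I = 346.5 − 23/2 + 1 = 336.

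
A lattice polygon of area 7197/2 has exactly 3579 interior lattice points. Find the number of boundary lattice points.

Pick's theorem gives A = I + B/2 − 1, so B = 2(A − I + 1) = 2(7197/2 − 3579 + 1) = 41.

41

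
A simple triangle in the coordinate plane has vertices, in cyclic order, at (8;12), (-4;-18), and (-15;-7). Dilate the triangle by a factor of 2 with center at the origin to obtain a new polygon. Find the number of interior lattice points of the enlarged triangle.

907

Using the shoelace formula, 2A = |[8·(-18) − (-4)·12] + [(-4)·(-7) − (-15)·(-18)] + [(-15)·12 − 8·(-7)]| = 462, so the area is 231.
Along each edge there are gcd(|Δx|,|Δy|)+1 lattice points, so counting each shared vertex once the boundary has gcd(12,30) + gcd(11,11) + gcd(23,19) = 6+11+1 = 18.
Scaling by 2 multiplies the area by 2² = 4 (so the new area is 924) and multiplies the boundary lattice-point count by 2, giving 36.
By Pick's theorem, the interior count of the dilated polygon is 924 − 36/2 + 1 = 907.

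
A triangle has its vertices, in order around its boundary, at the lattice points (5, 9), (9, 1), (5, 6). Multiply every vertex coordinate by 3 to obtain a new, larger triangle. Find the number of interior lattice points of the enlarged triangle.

43

The shoelace formula gives twice the area as |[5·1 − 9·9] + [9·6 − 5·1] + [5·9 − 5·6]| = 12, so the area is 6.
The number of boundary lattice points is Σ gcd(|Δx|,|Δy|) = gcd(4,8) + gcd(4,5) + gcd(0,3) = 4+1+3 = 8.
Scaling by 3 multiplies the area by 3² = 9 (so the new area is 54) and multiplies the boundary lattice-point count by 3, giving 24.
By Pick's theorem, the interior count of the dilated polygon is 54 − 24/2 + 1 = 43.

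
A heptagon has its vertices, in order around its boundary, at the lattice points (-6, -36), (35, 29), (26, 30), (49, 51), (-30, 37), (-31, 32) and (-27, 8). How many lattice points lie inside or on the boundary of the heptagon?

3208

By the shoelace formula, twice the signed area is |((-6)·29 − 35·(-36)) + (35·30 − 26·29) + (26·51 − 49·30) + (49·37 − (-30)·51) + ((-30)·32 − (-31)·37) + ((-31)·8 − (-27)·32) + ((-27)·(-36) − (-6)·8)| = 6404, so the area is 3202.
Summing gcd(|Δx|,|Δy|) over the edges gives the boundary count: gcd(41,65) + gcd(9,1) + gcd(23,21) + gcd(79,14) + gcd(1,5) + gcd(4,24) + gcd(21,44) = 1+1+1+1+1+4+1 = 10.
Pick's theorem gives I = A − B/2 + 1 = 3202 − 10/2 + 1 = 3198, so the closed region contains I + B = 3198 + 10 = 3208 lattice points.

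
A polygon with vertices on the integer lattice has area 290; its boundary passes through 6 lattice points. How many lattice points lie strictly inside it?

Pick's theorem A = I + B/2 − 1 rearranges to I = A − B/2 + 1 = 290 − 6/2 + 1 = 288.

288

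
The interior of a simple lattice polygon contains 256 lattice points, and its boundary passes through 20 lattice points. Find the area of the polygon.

265

Pick's theorem states A = I + B/2 − 1, so A = 256 + 20/2 − 1 = 265.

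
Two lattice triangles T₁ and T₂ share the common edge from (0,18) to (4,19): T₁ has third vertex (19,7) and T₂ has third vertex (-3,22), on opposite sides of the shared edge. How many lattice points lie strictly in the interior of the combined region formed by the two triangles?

39

The union is the simple quadrilateral with vertices (0,18), (19,7), (4,19), (-3,22) in order.
By the shoelace formula, twice the signed area is |(0·7 − 19·18) + (19·19 − 4·7) + (4·22 − (-3)·19) + ((-3)·18 − 0·22)| = 82, so the area is 41.
Summing gcd(|Δx|,|Δy|) over the edges gives the boundary count: gcd(19,11) + gcd(15,12) + gcd(7,3) + gcd(3,4) = 1+3+1+1 = 6.
By Pick's theorem I = A − B/2 + 1 = 41 − 6/2 + 1 = 39.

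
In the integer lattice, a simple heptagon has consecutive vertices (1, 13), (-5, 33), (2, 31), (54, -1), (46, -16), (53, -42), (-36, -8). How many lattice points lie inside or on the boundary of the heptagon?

The shoelace formula gives twice the area as |(1·33 − (-5)·13) + ((-5)·31 − 2·33) + (2·(-1) − 54·31) + (54·(-16) − 46·(-1)) + (46·(-42) − 53·(-16)) + (53·(-8) − (-36)·(-42)) + ((-36)·13 − 1·(-8))| = 6097, so the area is 6097/2.
Along each edge there are gcd(|Δx|,|Δy|)+1 lattice points, so counting each shared vertex once the boundary has gcd(6,20) + gcd(7,2) + gcd(52,32) + gcd(8,15) + gcd(7,26) + gcd(89,34) + gcd(37,21) = 2+1+4+1+1+1+1 = 11.
Pick's theorem gives I = A − B/2 + 1 = 6097/2 − 11/2 + 1 = 3044, so the closed region contains I + B = 3044 + 11 = 3055 lattice points.

3055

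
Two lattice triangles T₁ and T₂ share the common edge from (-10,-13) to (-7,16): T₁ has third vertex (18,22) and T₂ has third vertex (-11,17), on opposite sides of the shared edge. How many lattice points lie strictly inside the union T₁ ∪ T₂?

409

The union is the simple quadrilateral with vertices (-10,-13), (18,22), (-7,16), (-11,17) in order.
The shoelace formula gives twice the area as |[(-10)·22 − 18·(-13)] + [18·16 − (-7)·22] + [(-7)·17 − (-11)·16] + [(-11)·(-13) − (-10)·17]| = 826, so the area is 413.
Summing gcd(|Δx|,|Δy|) over the edges gives the boundary count: gcd(28,35) + gcd(25,6) + gcd(4,1) + gcd(1,30) = 7+1+1+1 = 10.
By Pick's theorem I = A − B/2 + 1 = 413 − 10/2 + 1 = 409.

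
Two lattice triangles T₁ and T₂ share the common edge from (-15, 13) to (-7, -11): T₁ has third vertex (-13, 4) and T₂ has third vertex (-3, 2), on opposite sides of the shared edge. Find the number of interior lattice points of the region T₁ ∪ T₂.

110

The union is the simple quadrilateral with vertices (-15, 13), (-13, 4), (-7, -11), (-3, 2) in order.
The shoelace formula gives twice the area as |[(-15)·4 − (-13)·13] + [(-13)·(-11) − (-7)·4] + [(-7)·2 − (-3)·(-11)] + [(-3)·13 − (-15)·2]| = 224, so the area is 112.
Along each edge there are gcd(|Δx|,|Δy|)+1 lattice points, so counting each shared vertex once the boundary has gcd(2,9) + gcd(6,15) + gcd(4,13) + gcd(12,11) = 1+3+1+1 = 6.
By Pick's theorem I = A − B/2 + 1 = 112 − 6/2 + 1 = 110.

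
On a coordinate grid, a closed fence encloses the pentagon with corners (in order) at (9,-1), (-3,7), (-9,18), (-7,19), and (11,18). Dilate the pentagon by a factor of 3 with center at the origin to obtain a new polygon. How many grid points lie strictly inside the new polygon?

By the shoelace formula, twice the signed area is |(9·7 − (-3)·(-1)) + ((-3)·18 − (-9)·7) + ((-9)·19 − (-7)·18) + ((-7)·18 − 11·19) + (11·(-1) − 9·18)| = 484, so the area is 242.
Summing gcd(|Δx|,|Δy|) over the edges gives the boundary count: gcd(12,8) + gcd(6,11) + gcd(2,1) + gcd(18,1) + gcd(2,19) = 4+1+1+1+1 = 8.
Scaling by 3 multiplies the area by 3² = 9 (so the new area is 2178) and multiplies the boundary lattice-point count by 3, giving 24.
By Pick's theorem, the interior count of the dilated polygon is 2178 − 24/2 + 1 = 2167.

2167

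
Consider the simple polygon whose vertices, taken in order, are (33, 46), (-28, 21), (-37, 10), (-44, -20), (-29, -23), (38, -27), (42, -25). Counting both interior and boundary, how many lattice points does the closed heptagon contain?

By the shoelace formula, twice the signed area is |(33·21 − (-28)·46) + ((-28)·10 − (-37)·21) + ((-37)·(-20) − (-44)·10) + ((-44)·(-23) − (-29)·(-20)) + ((-29)·(-27) − 38·(-23)) + (38·(-25) − 42·(-27)) + (42·46 − 33·(-25))| = 8688, so the area is 4344.
The number of boundary lattice points is Σ gcd(|Δx|,|Δy|) = gcd(61,25) + gcd(9,11) + gcd(7,30) + gcd(15,3) + gcd(67,4) + gcd(4,2) + gcd(9,71) = 1+1+1+3+1+2+1 = 10.
Pick's theorem gives I = A − B/2 + 1 = 4344 − 10/2 + 1 = 4340, so the closed region contains I + B = 4340 + 10 = 4350 lattice points.

4350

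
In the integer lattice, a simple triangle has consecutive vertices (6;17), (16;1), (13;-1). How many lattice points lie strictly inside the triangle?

By the shoelace formula, twice the signed area is |[6·1 − 16·17] + [16·(-1) − 13·1] + [13·17 − 6·(-1)]| = 68, so the area is 34.
The number of boundary lattice points is Σ gcd(|Δx|,|Δy|) = gcd(10,16) + gcd(3,2) + gcd(7,18) = 2+1+1 = 4.
By Pick's theorem A = I + B/2 − 1, so I = 34 − 4/2 + 1 = 33.

33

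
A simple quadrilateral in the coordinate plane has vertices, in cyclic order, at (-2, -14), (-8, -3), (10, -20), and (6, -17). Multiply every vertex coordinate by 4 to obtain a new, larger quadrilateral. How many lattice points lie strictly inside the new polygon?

665

The shoelace formula gives twice the area as |((-2)·(-3) − (-8)·(-14)) + ((-8)·(-20) − 10·(-3)) + (10·(-17) − 6·(-20)) + (6·(-14) − (-2)·(-17))| = 84, so the area is 42.
Summing gcd(|Δx|,|Δy|) over the edges gives the boundary count: gcd(6,11) + gcd(18,17) + gcd(4,3) + gcd(8,3) = 1+1+1+1 = 4.
Scaling by 4 multiplies the area by 4² = 16 (so the new area is 672) and multiplies the boundary lattice-point count by 4, giving 16.
By Pick's theorem, the interior count of the dilated polygon is 672 − 16/2 + 1 = 665.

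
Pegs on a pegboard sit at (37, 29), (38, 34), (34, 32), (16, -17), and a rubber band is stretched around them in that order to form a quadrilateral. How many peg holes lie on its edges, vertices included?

5

The number of boundary lattice points is Σ gcd(|Δx|,|Δy|) = gcd(1,5) + gcd(4,2) + gcd(18,49) + gcd(21,46) = 1+2+1+1 = 5.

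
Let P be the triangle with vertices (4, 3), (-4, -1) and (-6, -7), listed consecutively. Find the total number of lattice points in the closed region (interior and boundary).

29

Using the shoelace formula, 2A = |(4·(-1) − (-4)·3) + ((-4)·(-7) − (-6)·(-1)) + ((-6)·3 − 4·(-7))| = 40, so the area is 20.
Along each edge there are gcd(|Δx|,|Δy|)+1 lattice points, so counting each shared vertex once the boundary has gcd(8,4) + gcd(2,6) + gcd(10,10) = 4+2+10 = 16.
Pick's theorem gives I = A − B/2 + 1 = 20 − 16/2 + 1 = 13, so the closed region contains I + B = 13 + 16 = 29 lattice points.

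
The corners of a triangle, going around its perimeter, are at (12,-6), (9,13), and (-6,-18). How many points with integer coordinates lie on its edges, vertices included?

Summing gcd(|Δx|,|Δy|) over the edges gives the boundary count: gcd(3,19) + gcd(15,31) + gcd(18,12) = 1+1+6 = 8.

8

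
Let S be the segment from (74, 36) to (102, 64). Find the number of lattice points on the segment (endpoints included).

29

The number of lattice points on a segment between lattice points is gcd(|Δx|,|Δy|) + 1 = gcd(28,28) + 1 = 28 + 1 = 29.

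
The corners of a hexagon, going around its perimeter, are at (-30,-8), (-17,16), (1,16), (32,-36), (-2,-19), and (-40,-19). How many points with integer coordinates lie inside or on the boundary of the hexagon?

By the shoelace formula, twice the signed area is |[(-30)·16 − (-17)·(-8)] + [(-17)·16 − 1·16] + [1·(-36) − 32·16] + [32·(-19) − (-2)·(-36)] + [(-2)·(-19) − (-40)·(-19)] + [(-40)·(-8) − (-30)·(-19)]| = 3104, so the area is 1552.
Along each edge there are gcd(|Δx|,|Δy|)+1 lattice points, so counting each shared vertex once the boundary has gcd(13,24) + gcd(18,0) + gcd(31,52) + gcd(34,17) + gcd(38,0) + gcd(10,11) = 1+18+1+17+38+1 = 76.
Pick's theorem gives I = A − B/2 + 1 = 1552 − 76/2 + 1 = 1515, so the closed region contains I + B = 1515 + 76 = 1591 lattice points.

1591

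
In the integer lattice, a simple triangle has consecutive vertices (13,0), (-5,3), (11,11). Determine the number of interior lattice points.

91

Using the shoelace formula, 2A = |[13·3 − (-5)·0] + [(-5)·11 − 11·3] + [11·0 − 13·11]| = 192, so the area is 96.
Along each edge there are gcd(|Δx|,|Δy|)+1 lattice points, so counting each shared vertex once the boundary has gcd(18,3) + gcd(16,8) + gcd(2,11) = 3+8+1 = 12.
By Pick's theorem A = I + B/2 − 1, so I = 96 − 12/2 + 1 = 91.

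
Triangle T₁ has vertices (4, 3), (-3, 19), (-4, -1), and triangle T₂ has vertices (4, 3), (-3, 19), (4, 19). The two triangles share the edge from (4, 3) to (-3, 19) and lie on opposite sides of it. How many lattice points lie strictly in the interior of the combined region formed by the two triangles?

121

The union is the simple quadrilateral with vertices (4, 3), (-4, -1), (-3, 19), (4, 19) in order.
Using the shoelace formula, 2A = |(4·(-1) − (-4)·3) + ((-4)·19 − (-3)·(-1)) + ((-3)·19 − 4·19) + (4·3 − 4·19)| = 268, so the area is 134.
The number of boundary lattice points is Σ gcd(|Δx|,|Δy|) = gcd(8,4) + gcd(1,20) + gcd(7,0) + gcd(0,16) = 4+1+7+16 = 28.
By Pick's theorem I = A − B/2 + 1 = 134 − 28/2 + 1 = 121.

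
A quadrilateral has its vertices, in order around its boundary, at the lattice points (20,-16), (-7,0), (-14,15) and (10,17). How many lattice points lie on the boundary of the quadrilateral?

Along each edge there are gcd(|Δx|,|Δy|)+1 lattice points, so counting each shared vertex once the boundary has gcd(27,16) + gcd(7,15) + gcd(24,2) + gcd(10,33) = 1+1+2+1 = 5.

5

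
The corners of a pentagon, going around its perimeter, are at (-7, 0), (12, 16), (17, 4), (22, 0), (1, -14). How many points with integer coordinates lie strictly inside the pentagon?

Using the shoelace formula, 2A = |((-7)·16 − 12·0) + (12·4 − 17·16) + (17·0 − 22·4) + (22·(-14) − 1·0) + (1·0 − (-7)·(-14))| = 830, so the area is 415.
Along each edge there are gcd(|Δx|,|Δy|)+1 lattice points, so counting each shared vertex once the boundary has gcd(19,16) + gcd(5,12) + gcd(5,4) + gcd(21,14) + gcd(8,14) = 1+1+1+7+2 = 12.
Pick's theorem gives I = A − B/2 + 1 = 415 − 12/2 + 1 = 410.

410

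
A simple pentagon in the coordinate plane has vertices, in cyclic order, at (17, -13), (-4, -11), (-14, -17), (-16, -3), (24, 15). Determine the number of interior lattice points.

The shoelace formula gives twice the area as |[17·(-11) − (-4)·(-13)] + [(-4)·(-17) − (-14)·(-11)] + [(-14)·(-3) − (-16)·(-17)] + [(-16)·15 − 24·(-3)] + [24·(-13) − 17·15]| = 1290, so the area is 645.
The number of boundary lattice points is Σ gcd(|Δx|,|Δy|) = gcd(21,2) + gcd(10,6) + gcd(2,14) + gcd(40,18) + gcd(7,28) = 1+2+2+2+7 = 14.
By Pick's theorem A = I + B/2 − 1, so I = 645 − 14/2 + 1 = 639.

639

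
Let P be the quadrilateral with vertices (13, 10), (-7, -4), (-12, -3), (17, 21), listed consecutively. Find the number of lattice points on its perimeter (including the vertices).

5

The number of boundary lattice points is Σ gcd(|Δx|,|Δy|) = gcd(20,14) + gcd(5,1) + gcd(29,24) + gcd(4,11) = 2+1+1+1 = 5.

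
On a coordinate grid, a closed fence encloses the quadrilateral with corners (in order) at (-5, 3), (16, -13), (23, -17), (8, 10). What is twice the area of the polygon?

484

By the shoelace formula, twice the signed area is |((-5)·(-13) − 16·3) + (16·(-17) − 23·(-13)) + (23·10 − 8·(-17)) + (8·3 − (-5)·10)| = 484, so the area is 242.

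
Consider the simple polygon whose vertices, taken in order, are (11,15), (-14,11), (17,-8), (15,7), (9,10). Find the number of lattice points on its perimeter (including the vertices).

7

Along each edge there are gcd(|Δx|,|Δy|)+1 lattice points, so counting each shared vertex once the boundary has gcd(25,4) + gcd(31,19) + gcd(2,15) + gcd(6,3) + gcd(2,5) = 1+1+1+3+1 = 7.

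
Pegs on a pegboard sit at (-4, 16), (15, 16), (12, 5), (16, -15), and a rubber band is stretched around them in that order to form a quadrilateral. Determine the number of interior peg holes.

231

Using the shoelace formula, 2A = |[(-4)·16 − 15·16] + [15·5 − 12·16] + [12·(-15) − 16·5] + [16·16 − (-4)·(-15)]| = 485, so the area is 485/2.
Along each edge there are gcd(|Δx|,|Δy|)+1 lattice points, so counting each shared vertex once the boundary has gcd(19,0) + gcd(3,11) + gcd(4,20) + gcd(20,31) = 19+1+4+1 = 25.
By Pick's theorem A = I + B/2 − 1, so I = 485/2 − 25/2 + 1 = 231.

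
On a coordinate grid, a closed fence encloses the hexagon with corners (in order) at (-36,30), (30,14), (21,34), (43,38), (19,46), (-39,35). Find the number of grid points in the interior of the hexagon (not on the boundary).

The shoelace formula gives twice the area as |[(-36)·14 − 30·30] + [30·34 − 21·14] + [21·38 − 43·34] + [43·46 − 19·38] + [19·35 − (-39)·46] + [(-39)·30 − (-36)·35]| = 2463, so the area is 2463/2.
Summing gcd(|Δx|,|Δy|) over the edges gives the boundary count: gcd(66,16) + gcd(9,20) + gcd(22,4) + gcd(24,8) + gcd(58,11) + gcd(3,5) = 2+1+2+8+1+1 = 15.
Pick's theorem gives I = A − B/2 + 1 = 2463/2 − 15/2 + 1 = 1225.

1225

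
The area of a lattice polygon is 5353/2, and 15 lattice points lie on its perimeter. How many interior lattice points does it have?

2670

Pick's theorem A = I + B/2 − 1 rearranges to I = A − B/2 + 1 = 5353/2 − 15/2 + 1 = 2670.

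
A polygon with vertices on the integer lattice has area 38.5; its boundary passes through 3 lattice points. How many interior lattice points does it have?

38

Pick's theorem A = I + B/2 − 1 rearranges to I = A − B/2 + 1 = 38.5 − 3/2 + 1 = 38.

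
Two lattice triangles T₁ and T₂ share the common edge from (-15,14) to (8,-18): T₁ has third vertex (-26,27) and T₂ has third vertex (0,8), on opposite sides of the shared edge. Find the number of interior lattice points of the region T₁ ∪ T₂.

The union is the simple quadrilateral with vertices (-15,14), (-26,27), (8,-18), (0,8) in order.
By the shoelace formula, twice the signed area is |[(-15)·27 − (-26)·14] + [(-26)·(-18) − 8·27] + [8·8 − 0·(-18)] + [0·14 − (-15)·8]| = 395, so the area is 395/2.
Along each edge there are gcd(|Δx|,|Δy|)+1 lattice points, so counting each shared vertex once the boundary has gcd(11,13) + gcd(34,45) + gcd(8,26) + gcd(15,6) = 1+1+2+3 = 7.
By Pick's theorem I = A − B/2 + 1 = 395/2 − 7/2 + 1 = 195.

195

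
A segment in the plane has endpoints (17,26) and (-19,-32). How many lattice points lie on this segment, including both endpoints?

The number of lattice points on a segment between lattice points is gcd(|Δx|,|Δy|) + 1 = gcd(36,58) + 1 = 2 + 1 = 3.

3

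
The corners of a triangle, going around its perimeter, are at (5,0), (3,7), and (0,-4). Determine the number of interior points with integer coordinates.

21

By the shoelace formula, twice the signed area is |[5·7 − 3·0] + [3·(-4) − 0·7] + [0·0 − 5·(-4)]| = 43, so the area is 21.5.
The number of boundary lattice points is Σ gcd(|Δx|,|Δy|) = gcd(2,7) + gcd(3,11) + gcd(5,4) = 1+1+1 = 3.
Pick's theorem gives I = A − B/2 + 1 = 21.5 − 3/2 + 1 = 21.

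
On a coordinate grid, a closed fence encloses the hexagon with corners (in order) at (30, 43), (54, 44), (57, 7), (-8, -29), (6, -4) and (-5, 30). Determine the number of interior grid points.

Using the shoelace formula, 2A = |[30·44 − 54·43] + [54·7 − 57·44] + [57·(-29) − (-8)·7] + [(-8)·(-4) − 6·(-29)] + [6·30 − (-5)·(-4)] + [(-5)·43 − 30·30]| = 5478, so the area is 2739.
Summing gcd(|Δx|,|Δy|) over the edges gives the boundary count: gcd(24,1) + gcd(3,37) + gcd(65,36) + gcd(14,25) + gcd(11,34) + gcd(35,13) = 1+1+1+1+1+1 = 6.
By Pick's theorem A = I + B/2 − 1, so I = 2739 − 6/2 + 1 = 2737.

2737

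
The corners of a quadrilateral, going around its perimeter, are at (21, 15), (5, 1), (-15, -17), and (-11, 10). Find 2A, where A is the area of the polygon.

836

Using the shoelace formula, 2A = |(21·1 − 5·15) + (5·(-17) − (-15)·1) + ((-15)·10 − (-11)·(-17)) + ((-11)·15 − 21·10)| = 836, so the area is 418.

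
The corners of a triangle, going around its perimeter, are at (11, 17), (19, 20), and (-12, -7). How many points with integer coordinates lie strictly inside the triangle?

Using the shoelace formula, 2A = |(11·20 − 19·17) + (19·(-7) − (-12)·20) + ((-12)·17 − 11·(-7))| = 123, so the area is 123/2.
Summing gcd(|Δx|,|Δy|) over the edges gives the boundary count: gcd(8,3) + gcd(31,27) + gcd(23,24) = 1+1+1 = 3.
Pick's theorem gives I = A − B/2 + 1 = 123/2 − 3/2 + 1 = 61.

61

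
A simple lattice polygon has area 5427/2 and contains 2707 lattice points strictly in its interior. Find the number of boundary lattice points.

15

Pick's theorem gives A = I + B/2 − 1, so B = 2(A − I + 1) = 2(5427/2 − 2707 + 1) = 15.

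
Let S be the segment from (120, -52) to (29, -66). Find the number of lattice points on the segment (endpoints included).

The number of lattice points on a segment between lattice points is gcd(|Δx|,|Δy|) + 1 = gcd(91,14) + 1 = 7 + 1 = 8.

8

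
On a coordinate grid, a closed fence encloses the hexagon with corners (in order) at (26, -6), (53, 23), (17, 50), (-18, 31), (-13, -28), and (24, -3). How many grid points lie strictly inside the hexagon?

3071

By the shoelace formula, twice the signed area is |[26·23 − 53·(-6)] + [53·50 − 17·23] + [17·31 − (-18)·50] + [(-18)·(-28) − (-13)·31] + [(-13)·(-3) − 24·(-28)] + [24·(-6) − 26·(-3)]| = 6154, so the area is 3077.
Along each edge there are gcd(|Δx|,|Δy|)+1 lattice points, so counting each shared vertex once the boundary has gcd(27,29) + gcd(36,27) + gcd(35,19) + gcd(5,59) + gcd(37,25) + gcd(2,3) = 1+9+1+1+1+1 = 14.
By Pick's theorem A = I + B/2 − 1, so I = 3077 − 14/2 + 1 = 3071.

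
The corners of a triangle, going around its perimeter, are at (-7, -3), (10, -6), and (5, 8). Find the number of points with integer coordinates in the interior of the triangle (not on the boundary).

By the shoelace formula, twice the signed area is |((-7)·(-6) − 10·(-3)) + (10·8 − 5·(-6)) + (5·(-3) − (-7)·8)| = 223, so the area is 223/2.
Along each edge there are gcd(|Δx|,|Δy|)+1 lattice points, so counting each shared vertex once the boundary has gcd(17,3) + gcd(5,14) + gcd(12,11) = 1+1+1 = 3.
By Pick's theorem A = I + B/2 − 1, so I = 223/2 − 3/2 + 1 = 111.

111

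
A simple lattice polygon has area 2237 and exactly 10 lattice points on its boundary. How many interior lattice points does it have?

Pick's theorem A = I + B/2 − 1 rearranges to I = A − B/2 + 1 = 2237 − 10/2 + 1 = 2233.

2233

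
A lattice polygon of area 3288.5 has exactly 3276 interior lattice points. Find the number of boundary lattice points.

Pick's theorem gives A = I + B/2 − 1, so B = 2(A − I + 1) = 2(3288.5 − 3276 + 1) = 27.

27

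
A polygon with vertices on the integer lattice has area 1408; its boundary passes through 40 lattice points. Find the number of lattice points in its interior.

Pick's theorem A = I + B/2 − 1 rearranges to I = A − B/2 + 1 = 1408 − 40/2 + 1 = 1389.

1389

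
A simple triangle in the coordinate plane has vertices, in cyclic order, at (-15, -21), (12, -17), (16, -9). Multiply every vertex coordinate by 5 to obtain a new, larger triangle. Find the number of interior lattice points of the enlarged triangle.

Using the shoelace formula, 2A = |((-15)·(-17) − 12·(-21)) + (12·(-9) − 16·(-17)) + (16·(-21) − (-15)·(-9))| = 200, so the area is 100.
Summing gcd(|Δx|,|Δy|) over the edges gives the boundary count: gcd(27,4) + gcd(4,8) + gcd(31,12) = 1+4+1 = 6.
Scaling by 5 multiplies the area by 5² = 25 (so the new area is 2500) and multiplies the boundary lattice-point count by 5, giving 30.
By Pick's theorem, the interior count of the dilated polygon is 2500 − 30/2 + 1 = 2486.

2486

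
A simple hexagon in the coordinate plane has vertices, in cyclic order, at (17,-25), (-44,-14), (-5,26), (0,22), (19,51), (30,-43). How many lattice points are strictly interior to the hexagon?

2721

By the shoelace formula, twice the signed area is |(17·(-14) − (-44)·(-25)) + ((-44)·26 − (-5)·(-14)) + ((-5)·22 − 0·26) + (0·51 − 19·22) + (19·(-43) − 30·51) + (30·(-25) − 17·(-43))| = 5446, so the area is 2723.
The number of boundary lattice points is Σ gcd(|Δx|,|Δy|) = gcd(61,11) + gcd(39,40) + gcd(5,4) + gcd(19,29) + gcd(11,94) + gcd(13,18) = 1+1+1+1+1+1 = 6.
Pick's theorem gives I = A − B/2 + 1 = 2723 − 6/2 + 1 = 2721.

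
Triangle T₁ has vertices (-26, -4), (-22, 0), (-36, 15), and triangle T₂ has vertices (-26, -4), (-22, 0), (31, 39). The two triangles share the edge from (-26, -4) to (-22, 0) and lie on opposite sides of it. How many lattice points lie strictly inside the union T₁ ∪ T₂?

The union is the simple quadrilateral with vertices (-26, -4), (-36, 15), (-22, 0), (31, 39) in order.
By the shoelace formula, twice the signed area is |[(-26)·15 − (-36)·(-4)] + [(-36)·0 − (-22)·15] + [(-22)·39 − 31·0] + [31·(-4) − (-26)·39]| = 172, so the area is 86.
Along each edge there are gcd(|Δx|,|Δy|)+1 lattice points, so counting each shared vertex once the boundary has gcd(10,19) + gcd(14,15) + gcd(53,39) + gcd(57,43) = 1+1+1+1 = 4.
By Pick's theorem I = A − B/2 + 1 = 86 − 4/2 + 1 = 85.

85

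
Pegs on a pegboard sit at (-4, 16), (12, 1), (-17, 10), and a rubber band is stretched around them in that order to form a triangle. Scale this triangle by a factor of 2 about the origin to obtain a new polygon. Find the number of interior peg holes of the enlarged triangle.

By the shoelace formula, twice the signed area is |((-4)·1 − 12·16) + (12·10 − (-17)·1) + ((-17)·16 − (-4)·10)| = 291, so the area is 145.5.
The number of boundary lattice points is Σ gcd(|Δx|,|Δy|) = gcd(16,15) + gcd(29,9) + gcd(13,6) = 1+1+1 = 3.
Scaling by 2 multiplies the area by 2² = 4 (so the new area is 582) and multiplies the boundary lattice-point count by 2, giving 6.
By Pick's theorem, the interior count of the dilated polygon is 582 − 6/2 + 1 = 580.

580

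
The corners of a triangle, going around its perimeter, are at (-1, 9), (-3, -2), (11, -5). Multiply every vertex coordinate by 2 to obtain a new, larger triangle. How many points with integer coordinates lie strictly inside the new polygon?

317

Using the shoelace formula, 2A = |[(-1)·(-2) − (-3)·9] + [(-3)·(-5) − 11·(-2)] + [11·9 − (-1)·(-5)]| = 160, so the area is 80.
Summing gcd(|Δx|,|Δy|) over the edges gives the boundary count: gcd(2,11) + gcd(14,3) + gcd(12,14) = 1+1+2 = 4.
Scaling by 2 multiplies the area by 2² = 4 (so the new area is 320) and multiplies the boundary lattice-point count by 2, giving 8.
By Pick's theorem, the interior count of the dilated polygon is 320 − 8/2 + 1 = 317.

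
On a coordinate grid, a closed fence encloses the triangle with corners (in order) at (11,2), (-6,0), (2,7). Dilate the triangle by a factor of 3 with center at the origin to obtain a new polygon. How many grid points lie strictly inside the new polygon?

460

By the shoelace formula, twice the signed area is |[11·0 − (-6)·2] + [(-6)·7 − 2·0] + [2·2 − 11·7]| = 103, so the area is 51.5.
Summing gcd(|Δx|,|Δy|) over the edges gives the boundary count: gcd(17,2) + gcd(8,7) + gcd(9,5) = 1+1+1 = 3.
Scaling by 3 multiplies the area by 3² = 9 (so the new area is 463.5) and multiplies the boundary lattice-point count by 3, giving 9.
By Pick's theorem, the interior count of the dilated polygon is 463.5 − 9/2 + 1 = 460.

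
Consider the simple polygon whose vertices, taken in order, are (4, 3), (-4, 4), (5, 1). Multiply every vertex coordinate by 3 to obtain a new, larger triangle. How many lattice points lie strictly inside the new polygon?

61

The shoelace formula gives twice the area as |[4·4 − (-4)·3] + [(-4)·1 − 5·4] + [5·3 − 4·1]| = 15, so the area is 15/2.
The number of boundary lattice points is Σ gcd(|Δx|,|Δy|) = gcd(8,1) + gcd(9,3) + gcd(1,2) = 1+3+1 = 5.
Scaling by 3 multiplies the area by 3² = 9 (so the new area is 67.5) and multiplies the boundary lattice-point count by 3, giving 15.
By Pick's theorem, the interior count of the dilated polygon is 67.5 − 15/2 + 1 = 61.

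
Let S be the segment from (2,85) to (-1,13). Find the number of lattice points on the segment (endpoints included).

4

The number of lattice points on a segment between lattice points is gcd(|Δx|,|Δy|) + 1 = gcd(3,72) + 1 = 3 + 1 = 4.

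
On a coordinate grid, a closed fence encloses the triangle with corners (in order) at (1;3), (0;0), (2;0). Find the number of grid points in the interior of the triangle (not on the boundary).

Using the shoelace formula, 2A = |[1·0 − 0·3] + [0·0 − 2·0] + [2·3 − 1·0]| = 6, so the area is 3.
Summing gcd(|Δx|,|Δy|) over the edges gives the boundary count: gcd(1,3) + gcd(2,0) + gcd(1,3) = 1+2+1 = 4.
Pick's theorem gives I = A − B/2 + 1 = 3 − 4/2 + 1 = 2.

2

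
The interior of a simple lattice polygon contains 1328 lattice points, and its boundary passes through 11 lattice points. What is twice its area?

2665

Pick's theorem states A = I + B/2 − 1, so A = 1328 + 11/2 − 1 = 2665/2.
Hence 2A = 2665.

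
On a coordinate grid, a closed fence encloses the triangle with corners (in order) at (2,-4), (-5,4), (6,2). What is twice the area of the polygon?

74

The shoelace formula gives twice the area as |[2·4 − (-5)·(-4)] + [(-5)·2 − 6·4] + [6·(-4) − 2·2]| = 74, so the area is 37.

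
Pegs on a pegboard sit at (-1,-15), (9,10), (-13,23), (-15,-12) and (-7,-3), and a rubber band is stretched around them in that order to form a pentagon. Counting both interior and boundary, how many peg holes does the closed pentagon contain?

The shoelace formula gives twice the area as |[(-1)·10 − 9·(-15)] + [9·23 − (-13)·10] + [(-13)·(-12) − (-15)·23] + [(-15)·(-3) − (-7)·(-12)] + [(-7)·(-15) − (-1)·(-3)]| = 1026, so the area is 513.
Summing gcd(|Δx|,|Δy|) over the edges gives the boundary count: gcd(10,25) + gcd(22,13) + gcd(2,35) + gcd(8,9) + gcd(6,12) = 5+1+1+1+6 = 14.
Pick's theorem gives I = A − B/2 + 1 = 513 − 14/2 + 1 = 507, so the closed region contains I + B = 507 + 14 = 521 lattice points.

521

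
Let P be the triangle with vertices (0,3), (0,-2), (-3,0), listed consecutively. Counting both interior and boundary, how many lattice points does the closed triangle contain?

13

Using the shoelace formula, 2A = |(0·(-2) − 0·3) + (0·0 − (-3)·(-2)) + ((-3)·3 − 0·0)| = 15, so the area is 15/2.
Summing gcd(|Δx|,|Δy|) over the edges gives the boundary count: gcd(0,5) + gcd(3,2) + gcd(3,3) = 5+1+3 = 9.
Pick's theorem gives I = A − B/2 + 1 = 15/2 − 9/2 + 1 = 4, so the closed region contains I + B = 4 + 9 = 13 lattice points.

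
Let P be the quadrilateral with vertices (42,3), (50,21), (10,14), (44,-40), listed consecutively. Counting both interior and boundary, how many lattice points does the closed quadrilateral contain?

1013

By the shoelace formula, twice the signed area is |(42·21 − 50·3) + (50·14 − 10·21) + (10·(-40) − 44·14) + (44·3 − 42·(-40))| = 2018, so the area is 1009.
The number of boundary lattice points is Σ gcd(|Δx|,|Δy|) = gcd(8,18) + gcd(40,7) + gcd(34,54) + gcd(2,43) = 2+1+2+1 = 6.
Pick's theorem gives I = A − B/2 + 1 = 1009 − 6/2 + 1 = 1007, so the closed region contains I + B = 1007 + 6 = 1013 lattice points.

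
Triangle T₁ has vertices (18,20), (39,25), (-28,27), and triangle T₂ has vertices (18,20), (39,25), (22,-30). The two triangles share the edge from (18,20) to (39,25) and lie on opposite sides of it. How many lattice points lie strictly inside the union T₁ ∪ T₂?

722

The union is the simple quadrilateral with vertices (18,20), (-28,27), (39,25), (22,-30) in order.
By the shoelace formula, twice the signed area is |[18·27 − (-28)·20] + [(-28)·25 − 39·27] + [39·(-30) − 22·25] + [22·20 − 18·(-30)]| = 1447, so the area is 723.5.
Summing gcd(|Δx|,|Δy|) over the edges gives the boundary count: gcd(46,7) + gcd(67,2) + gcd(17,55) + gcd(4,50) = 1+1+1+2 = 5.
By Pick's theorem I = A − B/2 + 1 = 723.5 − 5/2 + 1 = 722.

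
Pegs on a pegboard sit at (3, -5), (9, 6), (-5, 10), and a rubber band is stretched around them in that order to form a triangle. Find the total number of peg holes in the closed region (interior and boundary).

By the shoelace formula, twice the signed area is |(3·6 − 9·(-5)) + (9·10 − (-5)·6) + ((-5)·(-5) − 3·10)| = 178, so the area is 89.
The number of boundary lattice points is Σ gcd(|Δx|,|Δy|) = gcd(6,11) + gcd(14,4) + gcd(8,15) = 1+2+1 = 4.
Pick's theorem gives I = A − B/2 + 1 = 89 − 4/2 + 1 = 88, so the closed region contains I + B = 88 + 4 = 92 lattice points.

92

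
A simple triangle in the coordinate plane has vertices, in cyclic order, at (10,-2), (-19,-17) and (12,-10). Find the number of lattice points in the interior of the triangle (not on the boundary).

130

The shoelace formula gives twice the area as |(10·(-17) − (-19)·(-2)) + ((-19)·(-10) − 12·(-17)) + (12·(-2) − 10·(-10))| = 262, so the area is 131.
Summing gcd(|Δx|,|Δy|) over the edges gives the boundary count: gcd(29,15) + gcd(31,7) + gcd(2,8) = 1+1+2 = 4.
Pick's theorem gives I = A − B/2 + 1 = 131 − 4/2 + 1 = 130.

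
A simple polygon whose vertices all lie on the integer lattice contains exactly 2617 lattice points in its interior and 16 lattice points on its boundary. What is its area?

2624

Pick's theorem states A = I + B/2 − 1, so A = 2617 + 16/2 − 1 = 2624.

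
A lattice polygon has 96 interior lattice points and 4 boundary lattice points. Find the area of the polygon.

Pick's theorem states A = I + B/2 − 1, so A = 96 + 4/2 − 1 = 97.

97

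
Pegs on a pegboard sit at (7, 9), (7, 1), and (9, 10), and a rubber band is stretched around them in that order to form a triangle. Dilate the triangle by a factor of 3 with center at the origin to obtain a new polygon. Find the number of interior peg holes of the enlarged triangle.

The shoelace formula gives twice the area as |(7·1 − 7·9) + (7·10 − 9·1) + (9·9 − 7·10)| = 16, so the area is 8.
Along each edge there are gcd(|Δx|,|Δy|)+1 lattice points, so counting each shared vertex once the boundary has gcd(0,8) + gcd(2,9) + gcd(2,1) = 8+1+1 = 10.
Scaling by 3 multiplies the area by 3² = 9 (so the new area is 72) and multiplies the boundary lattice-point count by 3, giving 30.
By Pick's theorem, the interior count of the dilated polygon is 72 − 30/2 + 1 = 58.

58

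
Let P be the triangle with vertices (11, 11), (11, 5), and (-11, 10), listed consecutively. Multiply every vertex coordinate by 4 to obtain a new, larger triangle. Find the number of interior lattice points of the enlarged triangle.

1041

The shoelace formula gives twice the area as |(11·5 − 11·11) + (11·10 − (-11)·5) + ((-11)·11 − 11·10)| = 132, so the area is 66.
The number of boundary lattice points is Σ gcd(|Δx|,|Δy|) = gcd(0,6) + gcd(22,5) + gcd(22,1) = 6+1+1 = 8.
Scaling by 4 multiplies the area by 4² = 16 (so the new area is 1056) and multiplies the boundary lattice-point count by 4, giving 32.
By Pick's theorem, the interior count of the dilated polygon is 1056 − 32/2 + 1 = 1041.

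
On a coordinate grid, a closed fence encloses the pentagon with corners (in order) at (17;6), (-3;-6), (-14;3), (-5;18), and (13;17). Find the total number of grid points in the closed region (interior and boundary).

The shoelace formula gives twice the area as |(17·(-6) − (-3)·6) + ((-3)·3 − (-14)·(-6)) + ((-14)·18 − (-5)·3) + ((-5)·17 − 13·18) + (13·6 − 17·17)| = 944, so the area is 472.
Along each edge there are gcd(|Δx|,|Δy|)+1 lattice points, so counting each shared vertex once the boundary has gcd(20,12) + gcd(11,9) + gcd(9,15) + gcd(18,1) + gcd(4,11) = 4+1+3+1+1 = 10.
Pick's theorem gives I = A − B/2 + 1 = 472 − 10/2 + 1 = 468, so the closed region contains I + B = 468 + 10 = 478 lattice points.

478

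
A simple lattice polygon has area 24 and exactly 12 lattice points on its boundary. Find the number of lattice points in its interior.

19

Pick's theorem A = I + B/2 − 1 rearranges to I = A − B/2 + 1 = 24 − 12/2 + 1 = 19.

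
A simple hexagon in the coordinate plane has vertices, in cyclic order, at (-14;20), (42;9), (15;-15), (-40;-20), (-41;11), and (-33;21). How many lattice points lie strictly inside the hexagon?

2372

By the shoelace formula, twice the signed area is |((-14)·9 − 42·20) + (42·(-15) − 15·9) + (15·(-20) − (-40)·(-15)) + ((-40)·11 − (-41)·(-20)) + ((-41)·21 − (-33)·11) + ((-33)·20 − (-14)·21)| = 4755, so the area is 4755/2.
Along each edge there are gcd(|Δx|,|Δy|)+1 lattice points, so counting each shared vertex once the boundary has gcd(56,11) + gcd(27,24) + gcd(55,5) + gcd(1,31) + gcd(8,10) + gcd(19,1) = 1+3+5+1+2+1 = 13.
Pick's theorem gives I = A − B/2 + 1 = 4755/2 − 13/2 + 1 = 2372.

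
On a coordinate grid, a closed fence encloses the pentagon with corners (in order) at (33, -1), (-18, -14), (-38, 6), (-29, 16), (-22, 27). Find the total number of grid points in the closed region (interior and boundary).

The shoelace formula gives twice the area as |(33·(-14) − (-18)·(-1)) + ((-18)·6 − (-38)·(-14)) + ((-38)·16 − (-29)·6) + ((-29)·27 − (-22)·16) + ((-22)·(-1) − 33·27)| = 2854, so the area is 1427.
The number of boundary lattice points is Σ gcd(|Δx|,|Δy|) = gcd(51,13) + gcd(20,20) + gcd(9,10) + gcd(7,11) + gcd(55,28) = 1+20+1+1+1 = 24.
Pick's theorem gives I = A − B/2 + 1 = 1427 − 24/2 + 1 = 1416, so the closed region contains I + B = 1416 + 24 = 1440 lattice points.

1440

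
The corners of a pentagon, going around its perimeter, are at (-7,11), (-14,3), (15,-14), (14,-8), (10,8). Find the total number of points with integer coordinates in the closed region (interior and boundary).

The shoelace formula gives twice the area as |[(-7)·3 − (-14)·11] + [(-14)·(-14) − 15·3] + [15·(-8) − 14·(-14)] + [14·8 − 10·(-8)] + [10·11 − (-7)·8]| = 718, so the area is 359.
Along each edge there are gcd(|Δx|,|Δy|)+1 lattice points, so counting each shared vertex once the boundary has gcd(7,8) + gcd(29,17) + gcd(1,6) + gcd(4,16) + gcd(17,3) = 1+1+1+4+1 = 8.
Pick's theorem gives I = A − B/2 + 1 = 359 − 8/2 + 1 = 356, so the closed region contains I + B = 356 + 8 = 364 lattice points.

364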